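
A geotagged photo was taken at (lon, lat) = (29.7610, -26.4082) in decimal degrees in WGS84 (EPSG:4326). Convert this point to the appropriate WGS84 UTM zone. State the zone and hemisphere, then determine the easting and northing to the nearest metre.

Longitude 29.7610° lies in the 6° band [24°, 30°), giving zone 35; latitude is south of the equator, so 35S.
Zone 35 central meridian λ₀ = 6×35 − 183 = 27°; Δλ = +2.7610°.
Transverse Mercator on WGS84 with k₀ = 0.9996 gives E = 775417.377 m, N = 7076156.365 m.

Zone 35S: E 775417 m, N 7076156 m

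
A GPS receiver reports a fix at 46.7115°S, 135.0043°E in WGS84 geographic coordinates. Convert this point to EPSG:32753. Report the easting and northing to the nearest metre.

Zone 53 central meridian λ₀ = 6×53 − 183 = 135°; Δλ = +0.0043°.
Transverse Mercator on WGS84 with k₀ = 0.9996 gives E = 500328.665 m, N = 4826895.028 m.

E 500329 m, N 4826895 m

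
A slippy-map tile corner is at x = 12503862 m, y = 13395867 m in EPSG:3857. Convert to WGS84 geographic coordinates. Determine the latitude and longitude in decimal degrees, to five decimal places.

R = 6378137 m. λ = x/R = 112.32410345°.
φ = 2·arctan(exp(y/R)) − 90° = 2·arctan(8.16845) − 90° = 76.04090051°.

lat 76.04090°, lon 112.32410°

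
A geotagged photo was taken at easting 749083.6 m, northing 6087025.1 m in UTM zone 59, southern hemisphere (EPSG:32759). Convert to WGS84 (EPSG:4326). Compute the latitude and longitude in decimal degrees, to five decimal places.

Zone 59S: λ₀ = 171°, k₀ = 0.9996, false easting 500000 m, false northing 10000000 m.
Meridian distance M = (N − FN)/k₀ = -3914540.7 m.
Inverse transverse Mercator on WGS84 gives φ = -35.32899986°, λ = 173.74029976°.

lat -35.32900°, lon 173.74030°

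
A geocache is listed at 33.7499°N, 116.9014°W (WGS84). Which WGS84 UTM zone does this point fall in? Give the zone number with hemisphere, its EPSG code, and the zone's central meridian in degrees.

Zone 11N (EPSG:32611), central meridian -117°

UTM zone = ⌊(λ + 180)/6⌋ + 1; -116.9014° ∈ [-120°, -114°) → zone 11.
Hemisphere: N (φ ≥ 0).
Central meridian λ₀ = 6×11 − 183 = -117°.
EPSG code: 32611.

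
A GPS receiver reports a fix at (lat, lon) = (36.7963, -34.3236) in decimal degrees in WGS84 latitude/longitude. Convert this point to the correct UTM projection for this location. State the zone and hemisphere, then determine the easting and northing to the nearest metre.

Zone 25N: E 381915 m, N 4073093 m

Longitude -34.3236° lies in the 6° band [-36°, -30°), giving zone 25; latitude is north of the equator, so 25N.
Zone 25 central meridian λ₀ = 6×25 − 183 = -33°; Δλ = -1.3236°.
Transverse Mercator on WGS84 with k₀ = 0.9996 gives E = 381914.870 m, N = 4073092.709 m.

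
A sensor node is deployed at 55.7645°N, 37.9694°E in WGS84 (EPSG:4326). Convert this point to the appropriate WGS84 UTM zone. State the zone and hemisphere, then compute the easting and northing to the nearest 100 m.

Longitude 37.9694° lies in the 6° band [36°, 42°), giving zone 37; latitude is north of the equator, so 37N.
Zone 37 central meridian λ₀ = 6×37 − 183 = 39°; Δλ = -1.0306°.
Transverse Mercator on WGS84 with k₀ = 0.9996 gives E = 435334.702 m, N = 6180350.411 m.

Zone 37N: E 435300 m, N 6180400 m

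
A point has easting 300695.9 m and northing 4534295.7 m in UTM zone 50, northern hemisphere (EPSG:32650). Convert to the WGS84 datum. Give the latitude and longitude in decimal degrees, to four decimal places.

Zone 50N: λ₀ = 117°, k₀ = 0.9996, false easting 500000 m.
Meridian distance M = (N − FN)/k₀ = 4536110.1 m.
Inverse transverse Mercator on WGS84 gives φ = 40.93550043°, λ = 114.63259953°.

lat 40.9355°, lon 114.6326°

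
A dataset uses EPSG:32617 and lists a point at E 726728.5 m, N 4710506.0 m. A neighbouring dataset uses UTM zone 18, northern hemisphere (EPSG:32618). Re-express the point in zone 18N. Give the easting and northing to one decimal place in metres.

UTM 17N → geographic: φ = 42.51370041°, λ = -78.24010050°.
UTM 18N (λ₀ = -75°) forward: E = 233819.087 m, N = 4711903.240 m.

E 233819.1 m, N 4711903.2 m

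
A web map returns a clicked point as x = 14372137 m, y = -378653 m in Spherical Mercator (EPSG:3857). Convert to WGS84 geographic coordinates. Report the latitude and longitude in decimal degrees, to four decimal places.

R = 6378137 m. λ = x/R = 129.10710333°.
φ = 2·arctan(exp(y/R)) − 90° = 2·arctan(0.94236) − 90° = -3.39950145°.

lat -3.3995°, lon 129.1071°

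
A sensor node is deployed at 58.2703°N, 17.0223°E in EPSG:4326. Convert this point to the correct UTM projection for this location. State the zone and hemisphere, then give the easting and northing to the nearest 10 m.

Longitude 17.0223° lies in the 6° band [12°, 18°), giving zone 33; latitude is north of the equator, so 33N.
Zone 33 central meridian λ₀ = 6×33 − 183 = 15°; Δλ = +2.0223°.
Transverse Mercator on WGS84 with k₀ = 0.9996 gives E = 618623.442 m, N = 6460584.989 m.

Zone 33N: E 618620 m, N 6460580 m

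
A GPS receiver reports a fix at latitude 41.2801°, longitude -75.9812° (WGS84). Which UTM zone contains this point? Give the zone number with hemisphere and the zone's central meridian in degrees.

UTM zone = ⌊(λ + 180)/6⌋ + 1; -75.9812° ∈ [-78°, -72°) → zone 18.
Hemisphere: N (φ ≥ 0).
Central meridian λ₀ = 6×18 − 183 = -75°.

Zone 18N, central meridian -75°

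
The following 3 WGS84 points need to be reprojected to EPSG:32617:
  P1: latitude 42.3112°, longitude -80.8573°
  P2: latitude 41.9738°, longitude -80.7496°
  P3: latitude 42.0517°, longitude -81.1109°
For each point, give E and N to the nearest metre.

P1: E 511760 m, N 4684339 m; P2: E 520746 m, N 4646898 m; P3: E 490823 m, N 4655522 m

UTM zone 17N: λ₀ = -81°, k₀ = 0.9996.
P1 (42.3112°, -80.8573°) → (511760.319, 4684339.203) m.
P2 (41.9738°, -80.7496°) → (520746.044, 4646897.594) m.
P3 (42.0517°, -81.1109°) → (490822.963, 4655522.391) m.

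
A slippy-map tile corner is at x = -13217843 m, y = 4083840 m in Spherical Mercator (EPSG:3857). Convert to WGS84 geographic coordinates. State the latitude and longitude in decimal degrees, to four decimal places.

lat 34.4089°, lon -118.7379°

R = 6378137 m. λ = x/R = -118.73790390°.
φ = 2·arctan(exp(y/R)) − 90° = 2·arctan(1.89703) − 90° = 34.40889741°.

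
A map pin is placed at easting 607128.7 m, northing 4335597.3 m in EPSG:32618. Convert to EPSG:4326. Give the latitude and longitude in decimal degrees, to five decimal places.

lat 39.16300°, lon -73.76000°

Zone 18N: λ₀ = -75°, k₀ = 0.9996, false easting 500000 m.
Meridian distance M = (N − FN)/k₀ = 4337332.2 m.
Inverse transverse Mercator on WGS84 gives φ = 39.16300017°, λ = -73.75999990°.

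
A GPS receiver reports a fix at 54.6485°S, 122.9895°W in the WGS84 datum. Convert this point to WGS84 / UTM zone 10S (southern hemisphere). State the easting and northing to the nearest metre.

E 500678 m, N 3944322 m

Zone 10 central meridian λ₀ = 6×10 − 183 = -123°; Δλ = +0.0105°.
Transverse Mercator on WGS84 with k₀ = 0.9996 gives E = 500677.529 m, N = 3944321.958 m.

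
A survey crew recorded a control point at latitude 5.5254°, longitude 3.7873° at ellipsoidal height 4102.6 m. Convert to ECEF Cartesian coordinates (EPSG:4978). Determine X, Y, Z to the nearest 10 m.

WGS84: a = 6378137 m, e² = 0.006694380; N(φ) = a/√(1−e²sin²φ) = 6378334.938 m.
X = (N+h)·cosφ·cosλ = 6338908.623 m; Y = (N+h)·cosφ·sinλ = 419618.606 m; Z = (N(1−e²)+h)·sinφ = 610434.505 m.

X 6338910 m, Y 419620 m, Z 610430 m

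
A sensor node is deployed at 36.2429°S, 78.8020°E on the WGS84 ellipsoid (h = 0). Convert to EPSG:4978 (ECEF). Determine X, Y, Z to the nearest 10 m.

WGS84: a = 6378137 m, e² = 0.006694380; N(φ) = a/√(1−e²sin²φ) = 6385612.157 m.
X = (N+h)·cosφ·cosλ = 1000151.989 m; Y = (N+h)·cosφ·sinλ = 5052062.193 m; Z = (N(1−e²)+h)·sinφ = -3749963.051 m.

X 1000150 m, Y 5052060 m, Z -3749960 m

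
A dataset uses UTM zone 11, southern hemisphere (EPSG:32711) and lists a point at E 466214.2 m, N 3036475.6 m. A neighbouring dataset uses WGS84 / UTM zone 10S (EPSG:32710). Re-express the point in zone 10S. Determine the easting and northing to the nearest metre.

UTM 11S → geographic: φ = -62.80039985°, λ = -117.66250021°.
UTM 10S (λ₀ = -123°) forward: E = 771972.796 m, N = 3025370.517 m.

E 771973 m, N 3025371 m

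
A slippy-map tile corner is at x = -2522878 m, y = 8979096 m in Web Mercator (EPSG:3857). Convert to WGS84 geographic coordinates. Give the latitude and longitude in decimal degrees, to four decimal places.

R = 6378137 m. λ = x/R = -22.66339867°.
φ = 2·arctan(exp(y/R)) − 90° = 2·arctan(4.08693) − 90° = 62.50169929°.

lat 62.5017°, lon -22.6634°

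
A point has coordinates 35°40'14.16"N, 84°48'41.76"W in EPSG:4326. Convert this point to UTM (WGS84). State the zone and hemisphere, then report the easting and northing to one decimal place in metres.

Zone 16N: E 698067.8 m, N 3949620.5 m

Longitude -84.8116° lies in the 6° band [-90°, -84°), giving zone 16; latitude is north of the equator, so 16N.
Zone 16 central meridian λ₀ = 6×16 − 183 = -87°; Δλ = +2.1884°.
Transverse Mercator on WGS84 with k₀ = 0.9996 gives E = 698067.787 m, N = 3949620.524 m.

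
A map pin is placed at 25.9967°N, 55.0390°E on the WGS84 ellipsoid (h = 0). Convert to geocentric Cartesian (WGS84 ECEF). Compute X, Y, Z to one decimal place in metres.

X 3287112.0 m, Y 4701290.1 m, Z 2778733.3 m

WGS84: a = 6378137 m, e² = 0.006694380; N(φ) = a/√(1−e²sin²φ) = 6382242.582 m.
X = (N+h)·cosφ·cosλ = 3287112.037 m; Y = (N+h)·cosφ·sinλ = 4701290.140 m; Z = (N(1−e²)+h)·sinφ = 2778733.342 m.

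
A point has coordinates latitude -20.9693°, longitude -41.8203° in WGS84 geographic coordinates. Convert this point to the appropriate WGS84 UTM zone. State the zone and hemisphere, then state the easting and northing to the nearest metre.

Longitude -41.8203° lies in the 6° band [-42°, -36°), giving zone 24; latitude is south of the equator, so 24S.
Zone 24 central meridian λ₀ = 6×24 − 183 = -39°; Δλ = -2.8203°.
Transverse Mercator on WGS84 with k₀ = 0.9996 gives E = 206740.977 m, N = 7678665.605 m.

Zone 24S: E 206741 m, N 7678666 m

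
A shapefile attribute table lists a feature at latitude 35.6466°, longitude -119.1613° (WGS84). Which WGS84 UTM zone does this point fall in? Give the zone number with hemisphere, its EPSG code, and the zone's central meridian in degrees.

Zone 11N (EPSG:32611), central meridian -117°

UTM zone = ⌊(λ + 180)/6⌋ + 1; -119.1613° ∈ [-120°, -114°) → zone 11.
Hemisphere: N (φ ≥ 0).
Central meridian λ₀ = 6×11 − 183 = -117°.
EPSG code: 32611.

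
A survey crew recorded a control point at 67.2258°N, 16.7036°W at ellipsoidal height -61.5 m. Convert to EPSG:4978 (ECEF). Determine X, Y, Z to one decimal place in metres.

X 2371535.0 m, Y -711657.0 m, Z 5858150.3 m

WGS84: a = 6378137 m, e² = 0.006694380; N(φ) = a/√(1−e²sin²φ) = 6396364.623 m.
X = (N+h)·cosφ·cosλ = 2371535.026 m; Y = (N+h)·cosφ·sinλ = -711657.028 m; Z = (N(1−e²)+h)·sinφ = 5858150.322 m.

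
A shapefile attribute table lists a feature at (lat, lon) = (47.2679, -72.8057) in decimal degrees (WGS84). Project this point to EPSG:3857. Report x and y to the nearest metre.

Web Mercator is spherical with R = a = 6378137 m.
x = R·λ = 6378137 × -1.270699179 = -8104693.451 m.
y = R·ln tan(π/4 + φ/2) = 6378137 × 0.938504822 = 5985912.328 m.

x -8104693 m, y 5985912 m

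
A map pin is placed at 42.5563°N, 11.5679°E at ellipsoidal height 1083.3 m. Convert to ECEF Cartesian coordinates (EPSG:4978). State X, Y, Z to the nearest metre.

WGS84: a = 6378137 m, e² = 0.006694380; N(φ) = a/√(1−e²sin²φ) = 6387924.464 m.
X = (N+h)·cosφ·cosλ = 4610632.961 m; Y = (N+h)·cosφ·sinλ = 943735.384 m; Z = (N(1−e²)+h)·sinφ = 4292056.240 m.

X 4610633 m, Y 943735 m, Z 4292056 m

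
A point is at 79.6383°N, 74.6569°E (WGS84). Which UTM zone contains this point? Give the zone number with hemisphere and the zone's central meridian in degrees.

UTM zone = ⌊(λ + 180)/6⌋ + 1; 74.6569° ∈ [72°, 78°) → zone 43.
Hemisphere: N (φ ≥ 0).
Central meridian λ₀ = 6×43 − 183 = 75°.

Zone 43N, central meridian 75°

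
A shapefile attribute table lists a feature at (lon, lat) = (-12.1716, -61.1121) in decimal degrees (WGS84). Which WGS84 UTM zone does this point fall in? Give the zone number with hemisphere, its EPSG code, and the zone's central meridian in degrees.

UTM zone = ⌊(λ + 180)/6⌋ + 1; -12.1716° ∈ [-18°, -12°) → zone 28.
Hemisphere: S (φ < 0).
Central meridian λ₀ = 6×28 − 183 = -15°.
EPSG code: 32728.

Zone 28S (EPSG:32728), central meridian -15°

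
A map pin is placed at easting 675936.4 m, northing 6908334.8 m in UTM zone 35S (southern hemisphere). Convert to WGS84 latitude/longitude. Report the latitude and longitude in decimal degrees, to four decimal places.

Zone 35S: λ₀ = 27°, k₀ = 0.9996, false easting 500000 m, false northing 10000000 m.
Meridian distance M = (N − FN)/k₀ = -3092902.4 m.
Inverse transverse Mercator on WGS84 gives φ = -27.93839959°, λ = 28.78820044°.

lat -27.9384°, lon 28.7882°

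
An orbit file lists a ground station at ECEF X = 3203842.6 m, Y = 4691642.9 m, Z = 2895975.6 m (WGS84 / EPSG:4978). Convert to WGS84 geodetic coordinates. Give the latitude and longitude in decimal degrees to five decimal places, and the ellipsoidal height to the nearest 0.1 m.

lat 27.16600°, lon 55.67150°, h 3029.8 m

λ = atan2(Y, X) = 55.67150019°; p = √(X²+Y²) = 5681207.7 m.
Bowring's method on WGS84 (a = 6378137 m, b = 6356752.314 m) gives φ = 27.16599994°, h = 3029.832 m.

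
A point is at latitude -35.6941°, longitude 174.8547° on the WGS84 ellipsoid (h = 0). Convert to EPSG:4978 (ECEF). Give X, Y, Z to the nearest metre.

X -5164979 m, Y 465079 m, Z -3700679 m

WGS84: a = 6378137 m, e² = 0.006694380; N(φ) = a/√(1−e²sin²φ) = 6385417.075 m.
X = (N+h)·cosφ·cosλ = -5164979.055 m; Y = (N+h)·cosφ·sinλ = 465078.527 m; Z = (N(1−e²)+h)·sinφ = -3700679.306 m.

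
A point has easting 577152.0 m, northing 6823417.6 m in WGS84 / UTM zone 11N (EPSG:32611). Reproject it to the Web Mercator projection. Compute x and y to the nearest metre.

x -12862845 m, y 8750089 m

Unproject from UTM 11N (λ₀ = -117°) → φ = 61.53659962°, λ = -115.54890082°.
Web Mercator (R = 6378137 m): x = -12862844.801 m, y = 8750089.027 m.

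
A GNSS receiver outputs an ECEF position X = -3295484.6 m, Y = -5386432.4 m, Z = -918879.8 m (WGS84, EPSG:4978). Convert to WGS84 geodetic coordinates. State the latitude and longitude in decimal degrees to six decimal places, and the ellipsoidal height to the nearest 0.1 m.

lat -8.334400°, lon -121.458800°, h 3391.0 m

λ = atan2(Y, X) = -121.45879992°; p = √(X²+Y²) = 6314576.2 m.
Bowring's method on WGS84 (a = 6378137 m, b = 6356752.314 m) gives φ = -8.33439978°, h = 3391.047 m.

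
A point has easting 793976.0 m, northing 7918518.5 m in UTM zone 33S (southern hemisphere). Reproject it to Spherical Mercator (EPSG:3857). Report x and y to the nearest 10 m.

x 1980260 m, y -2131910 m

Unproject from UTM 33S (λ₀ = 15°) → φ = -18.80429995°, λ = 17.78899992°.
Web Mercator (R = 6378137 m): x = 1980262.413 m, y = -2131908.899 m.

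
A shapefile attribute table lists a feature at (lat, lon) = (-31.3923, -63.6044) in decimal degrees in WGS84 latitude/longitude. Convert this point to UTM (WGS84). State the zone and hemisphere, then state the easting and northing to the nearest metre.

Zone 20S: E 442537 m, N 6526762 m

Longitude -63.6044° lies in the 6° band [-66°, -60°), giving zone 20; latitude is south of the equator, so 20S.
Zone 20 central meridian λ₀ = 6×20 − 183 = -63°; Δλ = -0.6044°.
Transverse Mercator on WGS84 with k₀ = 0.9996 gives E = 442537.383 m, N = 6526762.171 m.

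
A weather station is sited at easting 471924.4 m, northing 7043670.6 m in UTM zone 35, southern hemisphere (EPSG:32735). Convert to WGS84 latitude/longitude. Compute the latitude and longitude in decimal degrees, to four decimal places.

Zone 35S: λ₀ = 27°, k₀ = 0.9996, false easting 500000 m, false northing 10000000 m.
Meridian distance M = (N − FN)/k₀ = -2957512.4 m.
Inverse transverse Mercator on WGS84 gives φ = -26.72790043°, λ = 26.71770013°.

lat -26.7279°, lon 26.7177°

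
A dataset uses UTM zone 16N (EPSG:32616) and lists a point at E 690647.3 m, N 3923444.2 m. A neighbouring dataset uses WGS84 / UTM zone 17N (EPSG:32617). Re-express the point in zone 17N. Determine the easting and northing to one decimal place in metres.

UTM 16N → geographic: φ = 35.43619963°, λ = -84.89970036°.
UTM 17N (λ₀ = -81°) forward: E = 145954.392 m, N = 3928409.780 m.

E 145954.4 m, N 3928409.8 m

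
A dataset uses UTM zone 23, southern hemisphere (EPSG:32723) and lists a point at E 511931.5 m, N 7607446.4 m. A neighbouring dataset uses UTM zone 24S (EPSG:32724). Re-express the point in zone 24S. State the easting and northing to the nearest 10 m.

UTM 23S → geographic: φ = -21.63609960°, λ = -44.88469994°.
UTM 24S (λ₀ = -39°) forward: E = -109747.047 m, N = 7595877.354 m.

E -109750 m, N 7595880 m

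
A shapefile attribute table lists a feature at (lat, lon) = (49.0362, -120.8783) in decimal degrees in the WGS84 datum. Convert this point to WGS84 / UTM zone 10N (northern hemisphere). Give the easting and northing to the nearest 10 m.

E 655070 m, N 5433650 m

Zone 10 central meridian λ₀ = 6×10 − 183 = -123°; Δλ = +2.1217°.
Transverse Mercator on WGS84 with k₀ = 0.9996 gives E = 655069.057 m, N = 5433648.516 m.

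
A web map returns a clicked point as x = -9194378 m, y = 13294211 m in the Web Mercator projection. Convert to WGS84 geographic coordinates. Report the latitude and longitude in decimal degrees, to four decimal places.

lat 75.8189°, lon -82.5945°

R = 6378137 m. λ = x/R = -82.59450285°.
φ = 2·arctan(exp(y/R)) − 90° = 2·arctan(8.03929) − 90° = 75.81890017°.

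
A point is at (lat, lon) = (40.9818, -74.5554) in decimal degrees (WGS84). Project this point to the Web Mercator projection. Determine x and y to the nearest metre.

x -8299469 m, y 5009658 m

Web Mercator is spherical with R = a = 6378137 m.
x = R·λ = 6378137 × -1.301237205 = -8299469.164 m.
y = R·ln tan(π/4 + φ/2) = 6378137 × 0.785442134 = 5009657.539 m.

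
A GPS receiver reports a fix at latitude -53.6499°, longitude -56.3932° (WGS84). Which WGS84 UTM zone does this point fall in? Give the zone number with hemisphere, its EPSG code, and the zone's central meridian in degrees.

UTM zone = ⌊(λ + 180)/6⌋ + 1; -56.3932° ∈ [-60°, -54°) → zone 21.
Hemisphere: S (φ < 0).
Central meridian λ₀ = 6×21 − 183 = -57°.
EPSG code: 32721.

Zone 21S (EPSG:32721), central meridian -57°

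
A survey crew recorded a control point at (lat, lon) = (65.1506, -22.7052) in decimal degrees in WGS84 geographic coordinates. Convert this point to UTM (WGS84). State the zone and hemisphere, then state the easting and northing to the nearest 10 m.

Zone 27N: E 420050 m, N 7226320 m

Longitude -22.7052° lies in the 6° band [-24°, -18°), giving zone 27; latitude is north of the equator, so 27N.
Zone 27 central meridian λ₀ = 6×27 − 183 = -21°; Δλ = -1.7052°.
Transverse Mercator on WGS84 with k₀ = 0.9996 gives E = 420049.092 m, N = 7226318.505 m.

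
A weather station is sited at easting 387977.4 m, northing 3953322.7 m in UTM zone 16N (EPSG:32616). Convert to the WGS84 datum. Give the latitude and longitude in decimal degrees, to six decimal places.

Zone 16N: λ₀ = -87°, k₀ = 0.9996, false easting 500000 m.
Meridian distance M = (N − FN)/k₀ = 3954904.7 m.
Inverse transverse Mercator on WGS84 gives φ = 35.71750008°, λ = -88.23849992°.

lat 35.717500°, lon -88.238500°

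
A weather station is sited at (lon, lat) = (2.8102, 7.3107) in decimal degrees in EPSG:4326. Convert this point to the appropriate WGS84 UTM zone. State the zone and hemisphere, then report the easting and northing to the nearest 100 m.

Longitude 2.8102° lies in the 6° band [0°, 6°), giving zone 31; latitude is north of the equator, so 31N.
Zone 31 central meridian λ₀ = 6×31 − 183 = 3°; Δλ = -0.1898°.
Transverse Mercator on WGS84 with k₀ = 0.9996 gives E = 479050.530 m, N = 808100.318 m.

Zone 31N: E 479100 m, N 808100 m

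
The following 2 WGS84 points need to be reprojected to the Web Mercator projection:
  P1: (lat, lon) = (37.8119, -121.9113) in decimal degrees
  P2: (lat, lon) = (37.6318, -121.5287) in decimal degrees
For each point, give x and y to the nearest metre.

P1: x -13571104 m, y 4552888 m; P2: x -13528513 m, y 4527541 m

Web Mercator: x = R·λ, y = R·ln tan(π/4+φ/2), R = 6378137 m.
P1 (37.8119°, -121.9113°) → (-13571103.838, 4552887.564) m.
P2 (37.6318°, -121.5287°) → (-13528513.001, 4527541.287) m.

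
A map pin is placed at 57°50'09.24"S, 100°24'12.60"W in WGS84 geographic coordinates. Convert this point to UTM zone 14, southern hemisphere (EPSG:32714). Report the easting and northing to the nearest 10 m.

Zone 14 central meridian λ₀ = 6×14 − 183 = -99°; Δλ = -1.4035°.
Transverse Mercator on WGS84 with k₀ = 0.9996 gives E = 416664.650 m, N = 3588695.265 m.

E 416660 m, N 3588700 m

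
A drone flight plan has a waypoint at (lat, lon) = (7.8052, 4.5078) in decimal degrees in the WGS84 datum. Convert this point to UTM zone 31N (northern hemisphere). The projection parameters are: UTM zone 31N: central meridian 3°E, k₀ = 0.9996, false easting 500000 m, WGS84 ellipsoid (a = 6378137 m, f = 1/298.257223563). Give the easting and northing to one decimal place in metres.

E 666254.9 m, N 863059.6 m

Zone 31 central meridian λ₀ = 6×31 − 183 = 3°; Δλ = +1.5078°.
Transverse Mercator on WGS84 with k₀ = 0.9996 gives E = 666254.861 m, N = 863059.648 m.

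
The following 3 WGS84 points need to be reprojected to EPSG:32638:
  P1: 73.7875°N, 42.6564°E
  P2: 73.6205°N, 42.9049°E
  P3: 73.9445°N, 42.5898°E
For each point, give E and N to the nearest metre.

UTM zone 38N: λ₀ = 45°, k₀ = 0.9996.
P1 (73.7875°, 42.6564°) → (426980.380, 8189765.288) m.
P2 (73.6205°, 42.9049°) → (434066.009, 8170857.171) m.
P3 (73.9445°, 42.5898°) → (425614.005, 8207350.116) m.

P1: E 426980 m, N 8189765 m; P2: E 434066 m, N 8170857 m; P3: E 425614 m, N 8207350 m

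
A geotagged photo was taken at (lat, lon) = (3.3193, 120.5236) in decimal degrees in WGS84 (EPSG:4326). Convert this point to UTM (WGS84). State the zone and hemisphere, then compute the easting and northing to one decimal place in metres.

Longitude 120.5236° lies in the 6° band [120°, 126°), giving zone 51; latitude is north of the equator, so 51N.
Zone 51 central meridian λ₀ = 6×51 − 183 = 123°; Δλ = -2.4764°.
Transverse Mercator on WGS84 with k₀ = 0.9996 gives E = 224812.193 m, N = 367230.997 m.

Zone 51N: E 224812.2 m, N 367231.0 m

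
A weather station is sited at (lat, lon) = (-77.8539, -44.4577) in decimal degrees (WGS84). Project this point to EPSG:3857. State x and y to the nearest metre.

x -4949009 m, y -14290925 m

Web Mercator is spherical with R = a = 6378137 m.
x = R·λ = 6378137 × -0.775933243 = -4949008.526 m.
y = R·ln tan(π/4 + φ/2) = 6378137 × -2.240611206 = -14290925.239 m.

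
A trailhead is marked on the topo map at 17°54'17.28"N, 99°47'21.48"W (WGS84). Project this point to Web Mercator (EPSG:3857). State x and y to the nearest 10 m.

Web Mercator is spherical with R = a = 6378137 m.
x = R·λ = 6378137 × -1.741651843 = -11108494.063 m.
y = R·ln tan(π/4 + φ/2) = 6378137 × 0.317711669 = 2026408.554 m.

x -11108490 m, y 2026410 m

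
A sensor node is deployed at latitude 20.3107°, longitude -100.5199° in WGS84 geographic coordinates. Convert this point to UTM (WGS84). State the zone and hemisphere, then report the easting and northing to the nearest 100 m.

Longitude -100.5199° lies in the 6° band [-102°, -96°), giving zone 14; latitude is north of the equator, so 14N.
Zone 14 central meridian λ₀ = 6×14 − 183 = -99°; Δλ = -1.5199°.
Transverse Mercator on WGS84 with k₀ = 0.9996 gives E = 341310.562 m, N = 2246594.694 m.

Zone 14N: E 341300 m, N 2246600 m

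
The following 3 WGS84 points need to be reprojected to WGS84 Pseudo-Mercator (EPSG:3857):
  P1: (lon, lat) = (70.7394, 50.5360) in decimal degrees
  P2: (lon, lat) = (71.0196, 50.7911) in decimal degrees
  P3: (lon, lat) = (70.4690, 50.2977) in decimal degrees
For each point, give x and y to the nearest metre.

Web Mercator: x = R·λ, y = R·ln tan(π/4+φ/2), R = 6378137 m.
P1 (50.5360°, 70.7394°) → (7874673.987, 6539624.299) m.
P2 (50.7911°, 71.0196°) → (7905865.708, 6584424.588) m.
P3 (50.2977°, 70.4690°) → (7844573.197, 6497992.756) m.

P1: x 7874674 m, y 6539624 m; P2: x 7905866 m, y 6584425 m; P3: x 7844573 m, y 6497993 m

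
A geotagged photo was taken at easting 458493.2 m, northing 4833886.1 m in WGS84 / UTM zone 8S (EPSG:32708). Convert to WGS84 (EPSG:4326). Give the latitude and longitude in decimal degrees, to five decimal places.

Zone 8S: λ₀ = -135°, k₀ = 0.9996, false easting 500000 m, false northing 10000000 m.
Meridian distance M = (N − FN)/k₀ = -5168181.2 m.
Inverse transverse Mercator on WGS84 gives φ = -46.64729989°, λ = -135.54239987°.

lat -46.64730°, lon -135.54240°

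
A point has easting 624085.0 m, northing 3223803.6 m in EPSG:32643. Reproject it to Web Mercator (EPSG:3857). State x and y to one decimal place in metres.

x 8490961.0 m, y 3393056.5 m

Unproject from UTM 43N (λ₀ = 75°) → φ = 29.13670029°, λ = 76.27560040°.
Web Mercator (R = 6378137 m): x = 8490960.997 m, y = 3393056.451 m.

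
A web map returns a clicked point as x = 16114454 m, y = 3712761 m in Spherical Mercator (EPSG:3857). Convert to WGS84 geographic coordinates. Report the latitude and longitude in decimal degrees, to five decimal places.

R = 6378137 m. λ = x/R = 144.75860323°.
φ = 2·arctan(exp(y/R)) − 90° = 2·arctan(1.78981) − 90° = 31.61409869°.

lat 31.61410°, lon 144.75860°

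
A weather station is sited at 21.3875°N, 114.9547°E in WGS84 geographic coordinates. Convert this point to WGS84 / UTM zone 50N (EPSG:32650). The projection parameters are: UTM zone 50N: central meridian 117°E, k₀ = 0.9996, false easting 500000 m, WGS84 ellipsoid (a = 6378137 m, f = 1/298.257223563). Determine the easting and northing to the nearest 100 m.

E 288000 m, N 2366400 m

Zone 50 central meridian λ₀ = 6×50 − 183 = 117°; Δλ = -2.0453°.
Transverse Mercator on WGS84 with k₀ = 0.9996 gives E = 287954.581 m, N = 2366414.898 m.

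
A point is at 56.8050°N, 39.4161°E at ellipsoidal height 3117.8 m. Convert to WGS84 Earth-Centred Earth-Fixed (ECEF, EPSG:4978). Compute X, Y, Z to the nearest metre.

X 2705402 m, Y 2223516 m, Z 5316651 m

WGS84: a = 6378137 m, e² = 0.006694380; N(φ) = a/√(1−e²sin²φ) = 6393139.385 m.
X = (N+h)·cosφ·cosλ = 2705401.828 m; Y = (N+h)·cosφ·sinλ = 2223515.547 m; Z = (N(1−e²)+h)·sinφ = 5316651.398 m.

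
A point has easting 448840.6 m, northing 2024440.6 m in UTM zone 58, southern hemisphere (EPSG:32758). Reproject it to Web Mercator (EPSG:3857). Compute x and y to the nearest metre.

x 18203687 m, y -11708127 m

Unproject from UTM 58S (λ₀ = 165°) → φ = -71.87450032°, λ = 163.52649907°.
Web Mercator (R = 6378137 m): x = 18203686.608 m, y = -11708126.601 m.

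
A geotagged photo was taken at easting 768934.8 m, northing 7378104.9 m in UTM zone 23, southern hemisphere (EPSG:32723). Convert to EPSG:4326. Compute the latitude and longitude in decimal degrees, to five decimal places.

lat -23.68550°, lon -42.36290°

Zone 23S: λ₀ = -45°, k₀ = 0.9996, false easting 500000 m, false northing 10000000 m.
Meridian distance M = (N − FN)/k₀ = -2622944.3 m.
Inverse transverse Mercator on WGS84 gives φ = -23.68549967°, λ = -42.36290030°.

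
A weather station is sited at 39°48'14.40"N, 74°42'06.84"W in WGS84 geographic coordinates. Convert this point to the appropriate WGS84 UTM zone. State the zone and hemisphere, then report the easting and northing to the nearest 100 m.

Longitude -74.7019° lies in the 6° band [-78°, -72°), giving zone 18; latitude is north of the equator, so 18N.
Zone 18 central meridian λ₀ = 6×18 − 183 = -75°; Δλ = +0.2981°.
Transverse Mercator on WGS84 with k₀ = 0.9996 gives E = 525518.350 m, N = 4406046.001 m.

Zone 18N: E 525500 m, N 4406000 m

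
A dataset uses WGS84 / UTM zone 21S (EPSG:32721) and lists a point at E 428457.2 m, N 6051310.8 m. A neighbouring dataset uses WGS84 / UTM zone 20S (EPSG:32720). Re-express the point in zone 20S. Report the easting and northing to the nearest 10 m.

E 971610 m, N 6039070 m

UTM 21S → geographic: φ = -35.67950028°, λ = -57.79059969°.
UTM 20S (λ₀ = -63°) forward: E = 971612.283 m, N = 6039073.742 m.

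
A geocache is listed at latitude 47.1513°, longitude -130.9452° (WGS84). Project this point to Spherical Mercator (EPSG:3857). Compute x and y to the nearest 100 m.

Web Mercator is spherical with R = a = 6378137 m.
x = R·λ = 6378137 × -2.285424880 = -14576752.986 m.
y = R·ln tan(π/4 + φ/2) = 6378137 × 0.935509091 = 5966805.145 m.

x -14576800 m, y 5966800 m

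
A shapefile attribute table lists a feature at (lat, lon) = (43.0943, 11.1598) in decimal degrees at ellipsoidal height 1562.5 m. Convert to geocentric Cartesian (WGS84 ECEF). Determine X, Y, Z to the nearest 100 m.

WGS84: a = 6378137 m, e² = 0.006694380; N(φ) = a/√(1−e²sin²φ) = 6388125.278 m.
X = (N+h)·cosφ·cosλ = 4577715.867 m; Y = (N+h)·cosφ·sinλ = 903074.862 m; Z = (N(1−e²)+h)·sinφ = 4336225.136 m.

X 4577700 m, Y 903100 m, Z 4336200 m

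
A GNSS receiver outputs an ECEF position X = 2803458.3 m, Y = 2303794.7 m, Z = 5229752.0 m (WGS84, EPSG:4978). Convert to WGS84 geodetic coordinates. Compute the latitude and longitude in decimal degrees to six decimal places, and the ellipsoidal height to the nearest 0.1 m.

λ = atan2(Y, X) = 39.41230017°; p = √(X²+Y²) = 3628615.2 m.
Bowring's method on WGS84 (a = 6378137 m, b = 6356752.314 m) gives φ = 55.42549990°, h = 1630.579 m.

lat 55.425500°, lon 39.412300°, h 1630.6 m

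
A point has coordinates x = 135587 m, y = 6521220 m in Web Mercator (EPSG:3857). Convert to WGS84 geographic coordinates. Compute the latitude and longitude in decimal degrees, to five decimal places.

R = 6378137 m. λ = x/R = 1.21799874°.
φ = 2·arctan(exp(y/R)) − 90° = 2·arctan(2.77995) − 90° = 50.43080116°.

lat 50.43080°, lon 1.21800°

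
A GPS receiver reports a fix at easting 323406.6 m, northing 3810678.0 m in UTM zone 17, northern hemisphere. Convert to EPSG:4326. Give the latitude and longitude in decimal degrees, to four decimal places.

lat 34.4225°, lon -82.9217°

Zone 17N: λ₀ = -81°, k₀ = 0.9996, false easting 500000 m.
Meridian distance M = (N − FN)/k₀ = 3812202.9 m.
Inverse transverse Mercator on WGS84 gives φ = 34.42249981°, λ = -82.92169955°.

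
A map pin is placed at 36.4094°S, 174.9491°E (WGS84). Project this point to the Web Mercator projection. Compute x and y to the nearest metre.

x 19475245 m, y -4357101 m

Web Mercator is spherical with R = a = 6378137 m.
x = R·λ = 6378137 × 3.053437818 = 19475244.727 m.
y = R·ln tan(π/4 + φ/2) = 6378137 × -0.683130732 = -4357101.395 m.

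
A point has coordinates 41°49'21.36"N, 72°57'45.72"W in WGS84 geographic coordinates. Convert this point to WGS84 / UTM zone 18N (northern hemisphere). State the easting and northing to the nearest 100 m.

Zone 18 central meridian λ₀ = 6×18 − 183 = -75°; Δλ = +2.0373°.
Transverse Mercator on WGS84 with k₀ = 0.9996 gives E = 669196.173 m, N = 4632086.344 m.

E 669200 m, N 4632100 m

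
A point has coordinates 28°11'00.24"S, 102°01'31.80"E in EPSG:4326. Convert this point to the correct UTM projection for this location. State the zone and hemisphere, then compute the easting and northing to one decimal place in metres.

Longitude 102.0255° lies in the 6° band [102°, 108°), giving zone 48; latitude is south of the equator, so 48S.
Zone 48 central meridian λ₀ = 6×48 − 183 = 105°; Δλ = -2.9745°.
Transverse Mercator on WGS84 with k₀ = 0.9996 gives E = 207963.135 m, N = 6878898.877 m.

Zone 48S: E 207963.1 m, N 6878898.9 m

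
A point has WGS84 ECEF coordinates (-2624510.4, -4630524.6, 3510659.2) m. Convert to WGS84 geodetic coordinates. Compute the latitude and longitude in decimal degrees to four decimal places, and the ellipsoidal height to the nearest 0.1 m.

λ = atan2(Y, X) = -119.54390013°; p = √(X²+Y²) = 5322575.8 m.
Bowring's method on WGS84 (a = 6378137 m, b = 6356752.314 m) gives φ = 33.58499968°, h = 4460.041 m.

lat 33.5850°, lon -119.5439°, h 4460.0 m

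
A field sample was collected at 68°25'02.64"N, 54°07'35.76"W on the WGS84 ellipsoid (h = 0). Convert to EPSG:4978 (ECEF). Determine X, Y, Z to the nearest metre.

X 1378830 m, Y -1906642 m, Z 5908376 m

WGS84: a = 6378137 m, e² = 0.006694380; N(φ) = a/√(1−e²sin²φ) = 6396677.703 m.
X = (N+h)·cosφ·cosλ = 1378830.270 m; Y = (N+h)·cosφ·sinλ = -1906642.263 m; Z = (N(1−e²)+h)·sinφ = 5908375.877 m.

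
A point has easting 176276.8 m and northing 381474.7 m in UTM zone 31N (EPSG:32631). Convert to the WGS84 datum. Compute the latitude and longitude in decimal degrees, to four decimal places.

lat 3.4468°, lon 0.0868°

Zone 31N: λ₀ = 3°, k₀ = 0.9996, false easting 500000 m.
Meridian distance M = (N − FN)/k₀ = 381627.4 m.
Inverse transverse Mercator on WGS84 gives φ = 3.44680008°, λ = 0.08679977°.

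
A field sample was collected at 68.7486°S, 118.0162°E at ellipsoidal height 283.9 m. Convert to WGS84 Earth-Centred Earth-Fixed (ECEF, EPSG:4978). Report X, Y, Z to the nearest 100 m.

X -1089100 m, Y 2047000 m, Z -5922100 m

WGS84: a = 6378137 m, e² = 0.006694380; N(φ) = a/√(1−e²sin²φ) = 6396762.340 m.
X = (N+h)·cosφ·cosλ = -1089132.461 m; Y = (N+h)·cosφ·sinλ = 2046963.800 m; Z = (N(1−e²)+h)·sinφ = -5922130.386 m.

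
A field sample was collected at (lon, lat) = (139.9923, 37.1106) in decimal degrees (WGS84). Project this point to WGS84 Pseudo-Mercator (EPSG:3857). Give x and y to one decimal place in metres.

x 15583871.6 m, y 4454534.2 m

Web Mercator is spherical with R = a = 6378137 m.
x = R·λ = 6378137 × 2.443326562 = 15583871.551 m.
y = R·ln tan(π/4 + φ/2) = 6378137 × 0.698406797 = 4454534.234 m.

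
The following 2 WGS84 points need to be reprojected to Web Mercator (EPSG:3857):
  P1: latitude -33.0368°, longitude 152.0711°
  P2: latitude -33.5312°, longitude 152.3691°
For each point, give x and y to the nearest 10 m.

P1: x 16928480 m, y -3900190 m; P2: x 16961650 m, y -3966030 m

Web Mercator: x = R·λ, y = R·ln tan(π/4+φ/2), R = 6378137 m.
P1 (-33.0368°, 152.0711°) → (16928477.416, -3900189.567) m.
P2 (-33.5312°, 152.3691°) → (16961650.625, -3966026.009) m.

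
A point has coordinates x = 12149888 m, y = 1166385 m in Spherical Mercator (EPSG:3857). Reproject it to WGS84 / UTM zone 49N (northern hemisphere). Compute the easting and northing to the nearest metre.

Web Mercator inverse (R = 6378137 m) → φ = 10.41989792°, λ = 109.14430091°.
UTM 49N forward: E = 296856.826 m, N = 1152433.610 m.

E 296857 m, N 1152434 m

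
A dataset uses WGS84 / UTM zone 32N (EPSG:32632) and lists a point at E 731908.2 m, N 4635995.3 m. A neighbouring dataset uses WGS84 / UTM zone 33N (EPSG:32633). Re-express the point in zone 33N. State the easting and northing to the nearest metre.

UTM 32N → geographic: φ = 41.84190031°, λ = 11.79320039°.
UTM 33N (λ₀ = 15°) forward: E = 233748.585 m, N = 4637195.953 m.

E 233749 m, N 4637196 m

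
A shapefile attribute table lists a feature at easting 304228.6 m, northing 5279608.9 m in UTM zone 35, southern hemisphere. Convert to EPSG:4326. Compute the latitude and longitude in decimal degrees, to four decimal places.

lat -42.6111°, lon 24.6132°

Zone 35S: λ₀ = 27°, k₀ = 0.9996, false easting 500000 m, false northing 10000000 m.
Meridian distance M = (N − FN)/k₀ = -4722280.0 m.
Inverse transverse Mercator on WGS84 gives φ = -42.61110014°, λ = 24.61319975°.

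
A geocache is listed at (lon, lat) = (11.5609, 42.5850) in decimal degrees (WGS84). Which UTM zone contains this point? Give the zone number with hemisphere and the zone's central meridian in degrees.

Zone 32N, central meridian 9°

UTM zone = ⌊(λ + 180)/6⌋ + 1; 11.5609° ∈ [6°, 12°) → zone 32.
Hemisphere: N (φ ≥ 0).
Central meridian λ₀ = 6×32 − 183 = 9°.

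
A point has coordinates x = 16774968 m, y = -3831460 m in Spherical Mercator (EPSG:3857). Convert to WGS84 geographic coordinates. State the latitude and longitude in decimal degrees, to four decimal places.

lat -32.5177°, lon 150.6921°

R = 6378137 m. λ = x/R = 150.69210145°.
φ = 2·arctan(exp(y/R)) − 90° = 2·arctan(0.54842) − 90° = -32.51769776°.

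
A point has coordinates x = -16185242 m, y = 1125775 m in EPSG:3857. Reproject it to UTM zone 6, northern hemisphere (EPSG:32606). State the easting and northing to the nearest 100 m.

Web Mercator inverse (R = 6378137 m) → φ = 10.06090388°, λ = -145.39450266°.
UTM 6N forward: E = 675944.200 m, N = 1112576.973 m.

E 675900 m, N 1112600 m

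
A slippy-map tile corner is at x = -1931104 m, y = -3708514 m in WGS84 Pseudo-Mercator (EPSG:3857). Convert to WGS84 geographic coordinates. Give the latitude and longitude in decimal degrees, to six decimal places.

R = 6378137 m. λ = x/R = -17.34740238°.
φ = 2·arctan(exp(y/R)) − 90° = 2·arctan(0.55909) − 90° = -31.58160332°.

lat -31.581603°, lon -17.347402°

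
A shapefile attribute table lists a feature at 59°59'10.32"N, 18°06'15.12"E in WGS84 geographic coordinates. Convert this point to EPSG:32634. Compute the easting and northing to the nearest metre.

E 338446 m, N 6653411 m

Zone 34 central meridian λ₀ = 6×34 − 183 = 21°; Δλ = -2.8958°.
Transverse Mercator on WGS84 with k₀ = 0.9996 gives E = 338446.087 m, N = 6653410.565 m.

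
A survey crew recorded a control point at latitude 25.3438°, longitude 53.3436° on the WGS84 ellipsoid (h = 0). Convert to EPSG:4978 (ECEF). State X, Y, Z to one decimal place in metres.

X 3443471.5 m, Y 4627115.6 m, Z 2713542.3 m

WGS84: a = 6378137 m, e² = 0.006694380; N(φ) = a/√(1−e²sin²φ) = 6382052.260 m.
X = (N+h)·cosφ·cosλ = 3443471.461 m; Y = (N+h)·cosφ·sinλ = 4627115.609 m; Z = (N(1−e²)+h)·sinφ = 2713542.337 m.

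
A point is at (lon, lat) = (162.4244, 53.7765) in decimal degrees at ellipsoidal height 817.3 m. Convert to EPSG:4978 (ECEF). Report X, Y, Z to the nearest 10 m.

X -3601440 m, Y 1140760 m, Z 5122740 m

WGS84: a = 6378137 m, e² = 0.006694380; N(φ) = a/√(1−e²sin²φ) = 6392076.256 m.
X = (N+h)·cosφ·cosλ = -3601444.829 m; Y = (N+h)·cosφ·sinλ = 1140757.776 m; Z = (N(1−e²)+h)·sinφ = 5122742.082 m.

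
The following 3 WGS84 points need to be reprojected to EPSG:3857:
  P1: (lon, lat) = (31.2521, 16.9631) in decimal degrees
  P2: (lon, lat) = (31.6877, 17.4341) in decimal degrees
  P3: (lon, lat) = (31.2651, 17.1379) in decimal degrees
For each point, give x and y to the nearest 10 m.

P1: x 3478970 m, y 1916530 m; P2: x 3527460 m, y 1971420 m; P3: x 3480420 m, y 1936880 m

Web Mercator: x = R·λ, y = R·ln tan(π/4+φ/2), R = 6378137 m.
P1 (16.9631°, 31.2521°) → (3478967.858, 1916530.086) m.
P2 (17.4341°, 31.6877°) → (3527458.628, 1971415.931) m.
P3 (17.1379°, 31.2651°) → (3480415.012, 1936883.335) m.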